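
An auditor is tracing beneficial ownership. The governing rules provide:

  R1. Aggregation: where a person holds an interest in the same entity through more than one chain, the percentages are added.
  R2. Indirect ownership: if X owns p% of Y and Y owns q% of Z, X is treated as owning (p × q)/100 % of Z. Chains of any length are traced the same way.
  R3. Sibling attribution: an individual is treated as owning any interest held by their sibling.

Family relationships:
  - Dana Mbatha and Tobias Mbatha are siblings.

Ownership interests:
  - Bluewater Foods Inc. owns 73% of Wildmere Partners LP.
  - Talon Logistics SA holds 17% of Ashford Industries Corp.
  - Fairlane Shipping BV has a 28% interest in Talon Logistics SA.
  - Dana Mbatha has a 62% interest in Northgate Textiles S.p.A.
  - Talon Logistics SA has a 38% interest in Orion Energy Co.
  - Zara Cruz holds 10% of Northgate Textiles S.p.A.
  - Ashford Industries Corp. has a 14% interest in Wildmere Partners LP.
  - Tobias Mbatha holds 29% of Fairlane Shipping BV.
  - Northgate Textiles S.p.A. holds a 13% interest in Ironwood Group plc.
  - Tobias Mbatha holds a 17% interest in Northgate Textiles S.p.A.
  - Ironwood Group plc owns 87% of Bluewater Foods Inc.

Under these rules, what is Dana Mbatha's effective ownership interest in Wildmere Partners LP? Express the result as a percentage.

6.715733%

By sibling attribution (R3), Dana Mbatha is treated as also owning Tobias Mbatha's interest in Northgate Textiles S.p.A, giving 62% + 17% = 79%.
By sibling attribution (R3), Dana Mbatha is treated as owning Tobias Mbatha's 29% interest in Fairlane Shipping BV.
Chain via Northgate Textiles S.p.A. → Ironwood Group plc → Bluewater Foods Inc. (R2): 79% × 13% × 87% × 73% = 6.522477% of Wildmere Partners LP.
Chain via Fairlane Shipping BV → Talon Logistics SA → Ashford Industries Corp. (R2): 29% × 28% × 17% × 14% = 0.193256% of Wildmere Partners LP.
Aggregating (R1): 6.522477% + 0.193256% = 6.715733%.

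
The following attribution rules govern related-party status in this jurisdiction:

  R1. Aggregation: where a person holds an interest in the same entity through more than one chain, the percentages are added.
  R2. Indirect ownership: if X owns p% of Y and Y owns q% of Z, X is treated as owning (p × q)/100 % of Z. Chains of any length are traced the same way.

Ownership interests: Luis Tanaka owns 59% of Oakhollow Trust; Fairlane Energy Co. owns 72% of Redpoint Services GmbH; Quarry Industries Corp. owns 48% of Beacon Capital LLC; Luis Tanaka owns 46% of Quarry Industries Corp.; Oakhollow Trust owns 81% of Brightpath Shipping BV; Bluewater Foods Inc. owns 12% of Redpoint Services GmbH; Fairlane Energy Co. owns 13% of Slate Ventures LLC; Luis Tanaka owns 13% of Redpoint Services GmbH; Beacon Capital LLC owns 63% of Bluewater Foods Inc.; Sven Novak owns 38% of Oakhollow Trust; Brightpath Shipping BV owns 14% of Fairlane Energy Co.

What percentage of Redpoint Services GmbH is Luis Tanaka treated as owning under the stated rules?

19.48648%

Chain via Oakhollow Trust → Brightpath Shipping BV → Fairlane Energy Co. (R2): 59% × 81% × 14% × 72% = 4.817232% of Redpoint Services GmbH.
Chain via Quarry Industries Corp. → Beacon Capital LLC → Bluewater Foods Inc. (R2): 46% × 48% × 63% × 12% = 1.669248% of Redpoint Services GmbH.
Direct interest in Redpoint Services GmbH: 13%.
Aggregating (R1): 4.817232% + 1.669248% + 13% = 19.48648%.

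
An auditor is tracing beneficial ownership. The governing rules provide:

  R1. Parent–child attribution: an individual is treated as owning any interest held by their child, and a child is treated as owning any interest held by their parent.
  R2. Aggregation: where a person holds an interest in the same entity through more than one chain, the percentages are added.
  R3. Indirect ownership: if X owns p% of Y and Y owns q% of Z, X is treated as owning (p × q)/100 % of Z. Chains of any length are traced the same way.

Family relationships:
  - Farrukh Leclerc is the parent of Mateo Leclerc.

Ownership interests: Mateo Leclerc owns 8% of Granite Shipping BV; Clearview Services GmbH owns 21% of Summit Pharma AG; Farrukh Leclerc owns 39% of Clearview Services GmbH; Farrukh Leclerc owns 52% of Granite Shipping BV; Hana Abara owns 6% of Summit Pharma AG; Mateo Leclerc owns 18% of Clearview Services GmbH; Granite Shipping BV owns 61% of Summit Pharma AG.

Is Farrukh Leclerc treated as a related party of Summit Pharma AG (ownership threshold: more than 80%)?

By parent–child attribution (R1), Farrukh Leclerc is treated as also owning Mateo Leclerc's interest in Clearview Services GmbH, giving 39% + 18% = 57%.
By parent–child attribution (R1), Farrukh Leclerc is treated as also owning Mateo Leclerc's interest in Granite Shipping BV, giving 52% + 8% = 60%.
Chain via Clearview Services GmbH (R3): 57% × 21% = 11.97% of Summit Pharma AG.
Chain via Granite Shipping BV (R3): 60% × 61% = 36.6% of Summit Pharma AG.
Aggregating (R2): 11.97% + 36.6% = 48.57%.
48.57% does not exceed the 80% threshold, so Farrukh is not a related party to Summit Pharma AG.

No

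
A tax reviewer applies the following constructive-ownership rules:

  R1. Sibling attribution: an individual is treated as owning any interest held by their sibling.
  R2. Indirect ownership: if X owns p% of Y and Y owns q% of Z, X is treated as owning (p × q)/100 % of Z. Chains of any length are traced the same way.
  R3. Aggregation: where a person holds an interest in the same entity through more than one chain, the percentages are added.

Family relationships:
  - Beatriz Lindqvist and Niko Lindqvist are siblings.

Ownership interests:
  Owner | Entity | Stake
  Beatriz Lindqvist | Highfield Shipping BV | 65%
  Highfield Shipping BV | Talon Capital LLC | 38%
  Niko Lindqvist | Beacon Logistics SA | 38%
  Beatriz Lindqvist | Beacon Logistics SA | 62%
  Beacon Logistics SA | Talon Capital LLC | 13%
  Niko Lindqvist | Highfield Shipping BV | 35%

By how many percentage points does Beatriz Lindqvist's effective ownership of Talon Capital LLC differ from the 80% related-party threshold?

By sibling attribution (R1), Beatriz Lindqvist is treated as also owning Niko Lindqvist's interest in Highfield Shipping BV, giving 65% + 35% = 100%.
By sibling attribution (R1), Beatriz Lindqvist is treated as also owning Niko Lindqvist's interest in Beacon Logistics SA, giving 62% + 38% = 100%.
Chain via Highfield Shipping BV (R2): 100% × 38% = 38% of Talon Capital LLC.
Chain via Beacon Logistics SA (R2): 100% × 13% = 13% of Talon Capital LLC.
Aggregating (R3): 38% + 13% = 51%.
51% falls short of the 80% threshold by 29 percentage points.

29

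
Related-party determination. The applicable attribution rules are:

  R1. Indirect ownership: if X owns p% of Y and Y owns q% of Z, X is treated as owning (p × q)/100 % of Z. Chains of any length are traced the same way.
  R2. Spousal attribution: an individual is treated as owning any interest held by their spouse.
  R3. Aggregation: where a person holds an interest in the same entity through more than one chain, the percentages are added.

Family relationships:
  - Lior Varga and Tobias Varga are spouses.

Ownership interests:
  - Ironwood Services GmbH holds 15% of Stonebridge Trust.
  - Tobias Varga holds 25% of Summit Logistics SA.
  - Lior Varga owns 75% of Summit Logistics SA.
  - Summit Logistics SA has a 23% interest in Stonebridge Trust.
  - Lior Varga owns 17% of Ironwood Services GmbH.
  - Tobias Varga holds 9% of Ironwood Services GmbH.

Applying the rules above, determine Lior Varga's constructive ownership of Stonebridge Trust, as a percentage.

By spousal attribution (R2), Lior Varga is treated as also owning Tobias Varga's interest in Summit Logistics SA, giving 75% + 25% = 100%.
By spousal attribution (R2), Lior Varga is treated as also owning Tobias Varga's interest in Ironwood Services GmbH, giving 17% + 9% = 26%.
Chain via Summit Logistics SA (R1): 100% × 23% = 23% of Stonebridge Trust.
Chain via Ironwood Services GmbH (R1): 26% × 15% = 3.9% of Stonebridge Trust.
Aggregating (R3): 23% + 3.9% = 26.9%.

26.9%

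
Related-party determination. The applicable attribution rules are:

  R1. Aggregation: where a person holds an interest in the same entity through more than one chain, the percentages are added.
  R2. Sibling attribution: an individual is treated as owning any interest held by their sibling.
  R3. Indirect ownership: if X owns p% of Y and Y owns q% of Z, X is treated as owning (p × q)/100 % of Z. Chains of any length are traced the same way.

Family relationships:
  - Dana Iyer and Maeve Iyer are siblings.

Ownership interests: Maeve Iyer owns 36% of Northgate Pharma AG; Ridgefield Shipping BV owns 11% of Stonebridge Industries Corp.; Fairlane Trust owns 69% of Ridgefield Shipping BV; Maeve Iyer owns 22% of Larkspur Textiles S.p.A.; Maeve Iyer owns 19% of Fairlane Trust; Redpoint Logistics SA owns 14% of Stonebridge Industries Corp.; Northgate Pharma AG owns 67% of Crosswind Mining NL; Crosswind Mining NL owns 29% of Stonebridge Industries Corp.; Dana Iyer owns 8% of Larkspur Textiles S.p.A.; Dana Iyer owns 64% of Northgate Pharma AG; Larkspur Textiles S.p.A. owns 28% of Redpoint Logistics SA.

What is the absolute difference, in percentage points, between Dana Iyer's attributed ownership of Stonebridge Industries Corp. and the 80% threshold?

57.9519

By sibling attribution (R2), Dana Iyer is treated as also owning Maeve Iyer's interest in Larkspur Textiles S.p.A, giving 8% + 22% = 30%.
By sibling attribution (R2), Dana Iyer is treated as also owning Maeve Iyer's interest in Northgate Pharma AG, giving 64% + 36% = 100%.
By sibling attribution (R2), Dana Iyer is treated as owning Maeve Iyer's 19% interest in Fairlane Trust.
Chain via Larkspur Textiles S.p.A. → Redpoint Logistics SA (R3): 30% × 28% × 14% = 1.176% of Stonebridge Industries Corp.
Chain via Northgate Pharma AG → Crosswind Mining NL (R3): 100% × 67% × 29% = 19.43% of Stonebridge Industries Corp.
Chain via Fairlane Trust → Ridgefield Shipping BV (R3): 19% × 69% × 11% = 1.4421% of Stonebridge Industries Corp.
Aggregating (R1): 1.176% + 19.43% + 1.4421% = 22.0481%.
22.0481% falls short of the 80% threshold by 57.9519 percentage points.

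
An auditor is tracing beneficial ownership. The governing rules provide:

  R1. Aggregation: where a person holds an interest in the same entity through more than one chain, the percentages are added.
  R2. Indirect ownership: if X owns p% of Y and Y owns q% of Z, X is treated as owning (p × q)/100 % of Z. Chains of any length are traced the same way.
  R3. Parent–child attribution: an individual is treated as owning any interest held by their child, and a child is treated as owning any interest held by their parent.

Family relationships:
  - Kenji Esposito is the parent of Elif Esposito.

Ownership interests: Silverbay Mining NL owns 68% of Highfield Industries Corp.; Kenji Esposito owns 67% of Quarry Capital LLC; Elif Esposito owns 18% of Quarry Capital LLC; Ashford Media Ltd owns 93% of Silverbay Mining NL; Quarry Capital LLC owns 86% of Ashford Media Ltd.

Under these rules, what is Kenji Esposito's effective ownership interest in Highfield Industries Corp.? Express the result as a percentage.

46.22844%

By parent–child attribution (R3), Kenji Esposito is treated as also owning Elif Esposito's interest in Quarry Capital LLC, giving 67% + 18% = 85%.
Chain via Quarry Capital LLC → Ashford Media Ltd → Silverbay Mining NL (R2): 85% × 86% × 93% × 68% = 46.22844% of Highfield Industries Corp.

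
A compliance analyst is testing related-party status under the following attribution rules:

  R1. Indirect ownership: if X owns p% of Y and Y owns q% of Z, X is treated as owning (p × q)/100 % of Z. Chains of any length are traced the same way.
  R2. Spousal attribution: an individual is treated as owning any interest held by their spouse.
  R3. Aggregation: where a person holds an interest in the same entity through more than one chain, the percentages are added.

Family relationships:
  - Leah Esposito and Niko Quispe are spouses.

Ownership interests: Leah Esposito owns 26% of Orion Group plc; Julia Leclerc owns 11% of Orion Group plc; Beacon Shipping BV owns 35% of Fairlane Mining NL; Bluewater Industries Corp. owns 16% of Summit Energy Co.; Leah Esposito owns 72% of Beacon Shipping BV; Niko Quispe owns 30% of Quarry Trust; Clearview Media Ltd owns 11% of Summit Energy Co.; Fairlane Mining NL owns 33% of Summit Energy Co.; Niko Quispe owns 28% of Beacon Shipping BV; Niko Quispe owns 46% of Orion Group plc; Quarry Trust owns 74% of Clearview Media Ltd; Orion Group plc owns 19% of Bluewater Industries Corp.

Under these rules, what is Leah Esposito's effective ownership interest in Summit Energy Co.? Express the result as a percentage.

By spousal attribution (R2), Leah Esposito is treated as also owning Niko Quispe's interest in Orion Group plc, giving 26% + 46% = 72%.
By spousal attribution (R2), Leah Esposito is treated as also owning Niko Quispe's interest in Beacon Shipping BV, giving 72% + 28% = 100%.
By spousal attribution (R2), Leah Esposito is treated as owning Niko Quispe's 30% interest in Quarry Trust.
Chain via Orion Group plc → Bluewater Industries Corp. (R1): 72% × 19% × 16% = 2.1888% of Summit Energy Co.
Chain via Beacon Shipping BV → Fairlane Mining NL (R1): 100% × 35% × 33% = 11.55% of Summit Energy Co.
Chain via Quarry Trust → Clearview Media Ltd (R1): 30% × 74% × 11% = 2.442% of Summit Energy Co.
Aggregating (R3): 2.1888% + 11.55% + 2.442% = 16.1808%.

16.1808%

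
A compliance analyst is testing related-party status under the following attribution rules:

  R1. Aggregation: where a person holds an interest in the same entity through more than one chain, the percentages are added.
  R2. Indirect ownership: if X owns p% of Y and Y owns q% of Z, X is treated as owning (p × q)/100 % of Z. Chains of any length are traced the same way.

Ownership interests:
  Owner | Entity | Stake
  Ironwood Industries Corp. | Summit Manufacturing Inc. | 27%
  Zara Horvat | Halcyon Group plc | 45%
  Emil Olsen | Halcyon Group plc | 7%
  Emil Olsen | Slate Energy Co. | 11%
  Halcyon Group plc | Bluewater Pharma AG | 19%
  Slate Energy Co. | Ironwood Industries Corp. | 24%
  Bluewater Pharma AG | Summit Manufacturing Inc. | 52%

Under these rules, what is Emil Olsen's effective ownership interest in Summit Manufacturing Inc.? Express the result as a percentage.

1.4044%

Chain via Halcyon Group plc → Bluewater Pharma AG (R2): 7% × 19% × 52% = 0.6916% of Summit Manufacturing Inc.
Chain via Slate Energy Co. → Ironwood Industries Corp. (R2): 11% × 24% × 27% = 0.7128% of Summit Manufacturing Inc.
Aggregating (R1): 0.6916% + 0.7128% = 1.4044%.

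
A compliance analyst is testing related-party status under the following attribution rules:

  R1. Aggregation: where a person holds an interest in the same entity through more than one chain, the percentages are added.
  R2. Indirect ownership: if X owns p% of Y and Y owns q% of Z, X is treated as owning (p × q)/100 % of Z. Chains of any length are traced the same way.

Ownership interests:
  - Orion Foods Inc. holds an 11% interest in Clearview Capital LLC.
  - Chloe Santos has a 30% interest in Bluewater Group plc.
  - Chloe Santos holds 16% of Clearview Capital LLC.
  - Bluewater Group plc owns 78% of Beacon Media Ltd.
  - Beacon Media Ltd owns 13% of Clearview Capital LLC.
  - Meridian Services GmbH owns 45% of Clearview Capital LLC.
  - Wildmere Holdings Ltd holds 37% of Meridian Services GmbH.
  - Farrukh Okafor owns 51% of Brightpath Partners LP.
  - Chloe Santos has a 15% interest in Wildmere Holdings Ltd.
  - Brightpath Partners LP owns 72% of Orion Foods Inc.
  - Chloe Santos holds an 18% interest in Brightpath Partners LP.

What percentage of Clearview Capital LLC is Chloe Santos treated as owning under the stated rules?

Chain via Wildmere Holdings Ltd → Meridian Services GmbH (R2): 15% × 37% × 45% = 2.4975% of Clearview Capital LLC.
Chain via Brightpath Partners LP → Orion Foods Inc. (R2): 18% × 72% × 11% = 1.4256% of Clearview Capital LLC.
Chain via Bluewater Group plc → Beacon Media Ltd (R2): 30% × 78% × 13% = 3.042% of Clearview Capital LLC.
Direct interest in Clearview Capital LLC: 16%.
Aggregating (R1): 2.4975% + 1.4256% + 3.042% + 16% = 22.9651%.

22.9651%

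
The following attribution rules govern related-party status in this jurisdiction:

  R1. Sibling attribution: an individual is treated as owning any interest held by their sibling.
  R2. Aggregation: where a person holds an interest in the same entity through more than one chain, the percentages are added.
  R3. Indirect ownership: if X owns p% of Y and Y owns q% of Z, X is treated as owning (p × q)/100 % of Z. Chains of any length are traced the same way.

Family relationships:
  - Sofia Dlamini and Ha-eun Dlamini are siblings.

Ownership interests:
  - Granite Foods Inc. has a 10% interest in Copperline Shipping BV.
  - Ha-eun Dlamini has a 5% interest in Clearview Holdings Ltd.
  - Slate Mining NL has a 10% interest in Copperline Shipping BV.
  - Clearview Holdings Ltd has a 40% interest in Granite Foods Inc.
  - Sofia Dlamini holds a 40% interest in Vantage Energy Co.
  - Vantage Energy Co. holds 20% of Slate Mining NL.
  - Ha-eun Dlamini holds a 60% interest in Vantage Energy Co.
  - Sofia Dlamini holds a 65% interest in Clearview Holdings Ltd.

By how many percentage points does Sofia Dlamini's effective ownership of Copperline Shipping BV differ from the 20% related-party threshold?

15.2

By sibling attribution (R1), Sofia Dlamini is treated as also owning Ha-eun Dlamini's interest in Clearview Holdings Ltd, giving 65% + 5% = 70%.
By sibling attribution (R1), Sofia Dlamini is treated as also owning Ha-eun Dlamini's interest in Vantage Energy Co, giving 40% + 60% = 100%.
Chain via Clearview Holdings Ltd → Granite Foods Inc. (R3): 70% × 40% × 10% = 2.8% of Copperline Shipping BV.
Chain via Vantage Energy Co. → Slate Mining NL (R3): 100% × 20% × 10% = 2% of Copperline Shipping BV.
Aggregating (R2): 2.8% + 2% = 4.8%.
4.8% falls short of the 20% threshold by 15.2 percentage points.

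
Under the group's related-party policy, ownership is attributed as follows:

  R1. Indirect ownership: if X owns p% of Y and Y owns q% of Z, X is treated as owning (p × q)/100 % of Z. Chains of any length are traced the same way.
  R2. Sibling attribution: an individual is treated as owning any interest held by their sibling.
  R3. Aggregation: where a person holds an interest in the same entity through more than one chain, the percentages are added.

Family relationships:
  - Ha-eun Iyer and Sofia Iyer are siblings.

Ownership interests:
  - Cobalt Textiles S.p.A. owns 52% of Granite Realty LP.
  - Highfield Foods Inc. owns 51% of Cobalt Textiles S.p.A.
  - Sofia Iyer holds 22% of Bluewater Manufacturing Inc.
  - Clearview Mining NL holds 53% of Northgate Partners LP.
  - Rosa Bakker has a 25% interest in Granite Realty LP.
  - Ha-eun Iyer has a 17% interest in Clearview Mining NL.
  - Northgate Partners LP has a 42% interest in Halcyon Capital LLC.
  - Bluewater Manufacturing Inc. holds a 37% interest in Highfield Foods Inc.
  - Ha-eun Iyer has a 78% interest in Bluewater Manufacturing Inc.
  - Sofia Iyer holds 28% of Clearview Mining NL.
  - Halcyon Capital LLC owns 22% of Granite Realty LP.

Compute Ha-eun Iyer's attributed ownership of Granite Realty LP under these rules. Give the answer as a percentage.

By sibling attribution (R2), Ha-eun Iyer is treated as also owning Sofia Iyer's interest in Clearview Mining NL, giving 17% + 28% = 45%.
By sibling attribution (R2), Ha-eun Iyer is treated as also owning Sofia Iyer's interest in Bluewater Manufacturing Inc, giving 78% + 22% = 100%.
Chain via Clearview Mining NL → Northgate Partners LP → Halcyon Capital LLC (R1): 45% × 53% × 42% × 22% = 2.20374% of Granite Realty LP.
Chain via Bluewater Manufacturing Inc. → Highfield Foods Inc. → Cobalt Textiles S.p.A. (R1): 100% × 37% × 51% × 52% = 9.8124% of Granite Realty LP.
Aggregating (R3): 2.20374% + 9.8124% = 12.01614%.

12.01614%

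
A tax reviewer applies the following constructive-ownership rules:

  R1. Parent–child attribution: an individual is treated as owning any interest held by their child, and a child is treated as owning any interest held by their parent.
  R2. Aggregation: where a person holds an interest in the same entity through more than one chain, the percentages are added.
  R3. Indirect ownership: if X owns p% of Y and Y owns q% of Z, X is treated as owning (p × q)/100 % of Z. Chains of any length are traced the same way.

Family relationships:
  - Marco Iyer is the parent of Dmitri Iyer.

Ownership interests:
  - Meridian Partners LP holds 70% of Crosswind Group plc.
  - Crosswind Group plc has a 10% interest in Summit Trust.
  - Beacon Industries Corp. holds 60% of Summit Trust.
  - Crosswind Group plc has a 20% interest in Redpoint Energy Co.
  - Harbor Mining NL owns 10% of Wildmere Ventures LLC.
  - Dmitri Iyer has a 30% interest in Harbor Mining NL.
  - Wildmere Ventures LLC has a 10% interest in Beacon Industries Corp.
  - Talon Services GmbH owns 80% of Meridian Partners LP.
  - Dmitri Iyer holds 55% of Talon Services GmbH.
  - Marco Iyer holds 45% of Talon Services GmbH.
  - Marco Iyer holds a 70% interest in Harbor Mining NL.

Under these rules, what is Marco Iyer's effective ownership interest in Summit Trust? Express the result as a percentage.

By parent–child attribution (R1), Marco Iyer is treated as also owning Dmitri Iyer's interest in Harbor Mining NL, giving 70% + 30% = 100%.
By parent–child attribution (R1), Marco Iyer is treated as also owning Dmitri Iyer's interest in Talon Services GmbH, giving 45% + 55% = 100%.
Chain via Harbor Mining NL → Wildmere Ventures LLC → Beacon Industries Corp. (R3): 100% × 10% × 10% × 60% = 0.6% of Summit Trust.
Chain via Talon Services GmbH → Meridian Partners LP → Crosswind Group plc (R3): 100% × 80% × 70% × 10% = 5.6% of Summit Trust.
Aggregating (R2): 0.6% + 5.6% = 6.2%.

6.2%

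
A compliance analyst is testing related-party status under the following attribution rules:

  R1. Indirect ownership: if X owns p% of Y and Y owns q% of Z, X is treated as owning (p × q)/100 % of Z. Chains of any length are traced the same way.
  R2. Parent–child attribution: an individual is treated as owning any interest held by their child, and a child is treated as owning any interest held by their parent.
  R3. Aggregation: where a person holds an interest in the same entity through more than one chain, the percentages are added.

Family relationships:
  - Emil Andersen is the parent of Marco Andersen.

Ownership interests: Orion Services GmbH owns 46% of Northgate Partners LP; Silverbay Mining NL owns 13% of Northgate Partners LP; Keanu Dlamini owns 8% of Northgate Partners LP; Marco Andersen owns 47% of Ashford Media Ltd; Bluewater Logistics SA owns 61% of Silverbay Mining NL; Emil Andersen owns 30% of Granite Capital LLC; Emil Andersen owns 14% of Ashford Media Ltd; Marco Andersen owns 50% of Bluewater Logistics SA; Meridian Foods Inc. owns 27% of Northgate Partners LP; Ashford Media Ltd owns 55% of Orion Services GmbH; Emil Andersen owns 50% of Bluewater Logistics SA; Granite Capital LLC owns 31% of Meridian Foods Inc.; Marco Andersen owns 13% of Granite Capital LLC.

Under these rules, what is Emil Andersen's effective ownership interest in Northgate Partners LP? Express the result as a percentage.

26.9621%

By parent–child attribution (R2), Emil Andersen is treated as also owning Marco Andersen's interest in Ashford Media Ltd, giving 14% + 47% = 61%.
By parent–child attribution (R2), Emil Andersen is treated as also owning Marco Andersen's interest in Granite Capital LLC, giving 30% + 13% = 43%.
By parent–child attribution (R2), Emil Andersen is treated as also owning Marco Andersen's interest in Bluewater Logistics SA, giving 50% + 50% = 100%.
Chain via Ashford Media Ltd → Orion Services GmbH (R1): 61% × 55% × 46% = 15.433% of Northgate Partners LP.
Chain via Granite Capital LLC → Meridian Foods Inc. (R1): 43% × 31% × 27% = 3.5991% of Northgate Partners LP.
Chain via Bluewater Logistics SA → Silverbay Mining NL (R1): 100% × 61% × 13% = 7.93% of Northgate Partners LP.
Aggregating (R3): 15.433% + 3.5991% + 7.93% = 26.9621%.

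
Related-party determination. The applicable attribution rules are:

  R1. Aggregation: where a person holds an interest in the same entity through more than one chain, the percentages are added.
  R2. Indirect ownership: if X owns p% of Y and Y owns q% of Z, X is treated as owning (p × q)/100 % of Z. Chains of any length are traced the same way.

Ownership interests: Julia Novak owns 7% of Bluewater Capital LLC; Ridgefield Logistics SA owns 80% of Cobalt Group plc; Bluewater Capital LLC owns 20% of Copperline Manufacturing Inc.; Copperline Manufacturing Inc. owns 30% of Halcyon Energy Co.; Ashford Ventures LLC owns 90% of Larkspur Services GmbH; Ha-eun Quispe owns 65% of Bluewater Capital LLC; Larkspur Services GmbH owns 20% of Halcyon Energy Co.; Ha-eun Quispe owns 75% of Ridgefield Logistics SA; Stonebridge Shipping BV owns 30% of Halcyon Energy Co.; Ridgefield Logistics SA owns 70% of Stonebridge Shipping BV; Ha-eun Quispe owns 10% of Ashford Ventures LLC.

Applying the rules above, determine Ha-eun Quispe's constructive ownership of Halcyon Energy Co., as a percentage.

Chain via Ridgefield Logistics SA → Stonebridge Shipping BV (R2): 75% × 70% × 30% = 15.75% of Halcyon Energy Co.
Chain via Bluewater Capital LLC → Copperline Manufacturing Inc. (R2): 65% × 20% × 30% = 3.9% of Halcyon Energy Co.
Chain via Ashford Ventures LLC → Larkspur Services GmbH (R2): 10% × 90% × 20% = 1.8% of Halcyon Energy Co.
Aggregating (R1): 15.75% + 3.9% + 1.8% = 21.45%.

21.45%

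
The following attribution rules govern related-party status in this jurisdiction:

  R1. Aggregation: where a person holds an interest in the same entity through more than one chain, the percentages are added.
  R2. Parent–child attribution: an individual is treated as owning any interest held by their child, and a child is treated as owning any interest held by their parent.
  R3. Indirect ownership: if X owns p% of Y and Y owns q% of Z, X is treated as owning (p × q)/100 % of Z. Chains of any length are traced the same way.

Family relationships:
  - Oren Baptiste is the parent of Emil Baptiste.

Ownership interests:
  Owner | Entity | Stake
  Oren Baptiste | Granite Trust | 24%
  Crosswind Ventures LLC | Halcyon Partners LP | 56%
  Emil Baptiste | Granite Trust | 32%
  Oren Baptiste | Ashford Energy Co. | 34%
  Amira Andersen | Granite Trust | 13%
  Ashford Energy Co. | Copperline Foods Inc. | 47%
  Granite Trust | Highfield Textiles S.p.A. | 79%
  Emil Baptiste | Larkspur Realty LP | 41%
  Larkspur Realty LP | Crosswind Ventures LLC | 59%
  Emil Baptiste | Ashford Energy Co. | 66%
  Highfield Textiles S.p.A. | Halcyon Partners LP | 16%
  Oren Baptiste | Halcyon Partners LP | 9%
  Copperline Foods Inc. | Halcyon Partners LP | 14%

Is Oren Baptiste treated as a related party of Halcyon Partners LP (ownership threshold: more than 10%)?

Yes

By parent–child attribution (R2), Oren Baptiste is treated as also owning Emil Baptiste's interest in Ashford Energy Co, giving 34% + 66% = 100%.
By parent–child attribution (R2), Oren Baptiste is treated as also owning Emil Baptiste's interest in Granite Trust, giving 24% + 32% = 56%.
By parent–child attribution (R2), Oren Baptiste is treated as owning Emil Baptiste's 41% interest in Larkspur Realty LP.
Chain via Ashford Energy Co. → Copperline Foods Inc. (R3): 100% × 47% × 14% = 6.58% of Halcyon Partners LP.
Chain via Granite Trust → Highfield Textiles S.p.A. (R3): 56% × 79% × 16% = 7.0784% of Halcyon Partners LP.
Direct interest in Halcyon Partners LP: 9%.
Chain via Larkspur Realty LP → Crosswind Ventures LLC (R3): 41% × 59% × 56% = 13.5464% of Halcyon Partners LP.
Aggregating (R1): 6.58% + 7.0784% + 9% + 13.5464% = 36.2048%.
36.2048% exceeds the 10% threshold, so Oren is a related party to Halcyon Partners LP.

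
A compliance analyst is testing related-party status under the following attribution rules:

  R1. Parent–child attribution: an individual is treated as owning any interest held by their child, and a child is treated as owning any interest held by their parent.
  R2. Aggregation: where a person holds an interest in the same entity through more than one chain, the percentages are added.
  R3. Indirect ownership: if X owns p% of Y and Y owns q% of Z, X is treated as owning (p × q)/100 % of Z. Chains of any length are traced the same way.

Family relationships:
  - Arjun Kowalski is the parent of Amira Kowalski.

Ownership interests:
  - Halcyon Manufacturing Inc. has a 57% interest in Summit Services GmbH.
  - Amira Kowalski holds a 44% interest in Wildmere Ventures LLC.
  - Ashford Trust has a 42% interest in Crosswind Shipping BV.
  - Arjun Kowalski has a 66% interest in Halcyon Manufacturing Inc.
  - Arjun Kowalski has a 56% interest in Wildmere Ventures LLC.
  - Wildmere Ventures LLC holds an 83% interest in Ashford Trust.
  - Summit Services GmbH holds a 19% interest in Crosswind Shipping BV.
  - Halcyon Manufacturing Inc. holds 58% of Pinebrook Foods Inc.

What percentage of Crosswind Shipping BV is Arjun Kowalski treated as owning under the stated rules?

42.0078%

By parent–child attribution (R1), Arjun Kowalski is treated as also owning Amira Kowalski's interest in Wildmere Ventures LLC, giving 56% + 44% = 100%.
Chain via Wildmere Ventures LLC → Ashford Trust (R3): 100% × 83% × 42% = 34.86% of Crosswind Shipping BV.
Chain via Halcyon Manufacturing Inc. → Summit Services GmbH (R3): 66% × 57% × 19% = 7.1478% of Crosswind Shipping BV.
Aggregating (R2): 34.86% + 7.1478% = 42.0078%.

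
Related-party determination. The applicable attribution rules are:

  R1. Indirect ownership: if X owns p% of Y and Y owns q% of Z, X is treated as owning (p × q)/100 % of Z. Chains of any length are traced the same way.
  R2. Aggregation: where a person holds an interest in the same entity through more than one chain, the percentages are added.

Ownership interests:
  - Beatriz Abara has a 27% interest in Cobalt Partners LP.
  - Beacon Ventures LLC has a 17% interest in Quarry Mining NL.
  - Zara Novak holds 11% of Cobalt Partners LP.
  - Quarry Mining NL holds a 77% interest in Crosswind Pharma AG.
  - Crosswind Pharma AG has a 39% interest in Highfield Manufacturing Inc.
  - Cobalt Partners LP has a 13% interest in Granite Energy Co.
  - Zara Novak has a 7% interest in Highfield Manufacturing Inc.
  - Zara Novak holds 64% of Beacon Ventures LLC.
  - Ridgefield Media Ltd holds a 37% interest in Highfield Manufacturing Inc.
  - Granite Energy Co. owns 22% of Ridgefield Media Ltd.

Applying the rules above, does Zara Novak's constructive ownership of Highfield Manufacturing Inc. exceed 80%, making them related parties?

No

Chain via Cobalt Partners LP → Granite Energy Co. → Ridgefield Media Ltd (R1): 11% × 13% × 22% × 37% = 0.116402% of Highfield Manufacturing Inc.
Chain via Beacon Ventures LLC → Quarry Mining NL → Crosswind Pharma AG (R1): 64% × 17% × 77% × 39% = 3.267264% of Highfield Manufacturing Inc.
Direct interest in Highfield Manufacturing Inc: 7%.
Aggregating (R2): 0.116402% + 3.267264% + 7% = 10.383666%.
10.383666% does not exceed the 80% threshold, so Zara is not a related party to Highfield Manufacturing Inc.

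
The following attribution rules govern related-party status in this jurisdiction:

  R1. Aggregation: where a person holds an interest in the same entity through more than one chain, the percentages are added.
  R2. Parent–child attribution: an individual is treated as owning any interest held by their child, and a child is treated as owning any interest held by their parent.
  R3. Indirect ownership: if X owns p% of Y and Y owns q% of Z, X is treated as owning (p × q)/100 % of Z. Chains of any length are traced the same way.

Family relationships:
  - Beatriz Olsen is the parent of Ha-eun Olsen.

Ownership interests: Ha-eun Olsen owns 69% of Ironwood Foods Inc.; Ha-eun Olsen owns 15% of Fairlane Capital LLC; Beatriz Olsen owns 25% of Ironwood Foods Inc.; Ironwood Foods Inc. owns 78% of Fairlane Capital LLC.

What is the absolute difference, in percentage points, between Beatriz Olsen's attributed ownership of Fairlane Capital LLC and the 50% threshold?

By parent–child attribution (R2), Beatriz Olsen is treated as also owning Ha-eun Olsen's interest in Ironwood Foods Inc, giving 25% + 69% = 94%.
By parent–child attribution (R2), Beatriz Olsen is treated as owning Ha-eun Olsen's 15% interest in Fairlane Capital LLC.
Chain via Ironwood Foods Inc. (R3): 94% × 78% = 73.32% of Fairlane Capital LLC.
Direct interest in Fairlane Capital LLC: 15%.
Aggregating (R1): 73.32% + 15% = 88.32%.
88.32% exceeds the 50% threshold by 38.32 percentage points.

38.32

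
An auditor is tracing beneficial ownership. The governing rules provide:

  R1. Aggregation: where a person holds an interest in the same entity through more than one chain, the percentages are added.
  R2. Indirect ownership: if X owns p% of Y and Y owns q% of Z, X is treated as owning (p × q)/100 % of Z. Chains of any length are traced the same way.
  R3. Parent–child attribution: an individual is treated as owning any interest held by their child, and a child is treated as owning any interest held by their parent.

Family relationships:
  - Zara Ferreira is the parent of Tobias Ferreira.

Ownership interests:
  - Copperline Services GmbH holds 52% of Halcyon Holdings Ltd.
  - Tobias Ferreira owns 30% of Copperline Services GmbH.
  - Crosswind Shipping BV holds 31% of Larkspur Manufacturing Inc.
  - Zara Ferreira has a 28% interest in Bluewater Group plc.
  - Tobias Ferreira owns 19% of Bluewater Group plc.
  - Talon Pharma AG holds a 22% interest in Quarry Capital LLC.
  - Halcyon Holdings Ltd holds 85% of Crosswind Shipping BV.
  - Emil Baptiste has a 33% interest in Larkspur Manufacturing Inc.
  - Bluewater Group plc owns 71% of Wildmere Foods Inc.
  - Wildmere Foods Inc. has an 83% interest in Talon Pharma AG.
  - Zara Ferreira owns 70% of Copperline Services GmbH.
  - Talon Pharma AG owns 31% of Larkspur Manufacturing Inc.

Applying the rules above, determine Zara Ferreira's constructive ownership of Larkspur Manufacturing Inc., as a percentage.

By parent–child attribution (R3), Zara Ferreira is treated as also owning Tobias Ferreira's interest in Copperline Services GmbH, giving 70% + 30% = 100%.
By parent–child attribution (R3), Zara Ferreira is treated as also owning Tobias Ferreira's interest in Bluewater Group plc, giving 28% + 19% = 47%.
Chain via Copperline Services GmbH → Halcyon Holdings Ltd → Crosswind Shipping BV (R2): 100% × 52% × 85% × 31% = 13.702% of Larkspur Manufacturing Inc.
Chain via Bluewater Group plc → Wildmere Foods Inc. → Talon Pharma AG (R2): 47% × 71% × 83% × 31% = 8.586101% of Larkspur Manufacturing Inc.
Aggregating (R1): 13.702% + 8.586101% = 22.288101%.

22.288101%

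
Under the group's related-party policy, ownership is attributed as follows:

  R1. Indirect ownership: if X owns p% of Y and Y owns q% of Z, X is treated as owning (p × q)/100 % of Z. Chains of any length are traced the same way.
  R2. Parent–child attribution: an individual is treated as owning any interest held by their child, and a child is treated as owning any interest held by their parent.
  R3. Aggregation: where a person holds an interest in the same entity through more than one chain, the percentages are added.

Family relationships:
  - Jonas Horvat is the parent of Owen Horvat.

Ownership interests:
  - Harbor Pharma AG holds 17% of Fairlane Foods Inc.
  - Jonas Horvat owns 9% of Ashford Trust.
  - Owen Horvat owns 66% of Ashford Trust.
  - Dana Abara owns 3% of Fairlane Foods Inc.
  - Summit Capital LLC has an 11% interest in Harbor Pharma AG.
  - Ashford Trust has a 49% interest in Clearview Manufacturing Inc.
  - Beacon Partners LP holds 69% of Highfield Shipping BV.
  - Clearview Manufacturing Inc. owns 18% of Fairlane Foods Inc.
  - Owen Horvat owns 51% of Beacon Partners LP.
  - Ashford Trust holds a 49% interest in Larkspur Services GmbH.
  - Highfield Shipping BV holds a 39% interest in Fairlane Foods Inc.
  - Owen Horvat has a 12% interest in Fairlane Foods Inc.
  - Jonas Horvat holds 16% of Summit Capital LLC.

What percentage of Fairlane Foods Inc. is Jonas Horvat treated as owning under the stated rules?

By parent–child attribution (R2), Jonas Horvat is treated as also owning Owen Horvat's interest in Ashford Trust, giving 9% + 66% = 75%.
By parent–child attribution (R2), Jonas Horvat is treated as owning Owen Horvat's 51% interest in Beacon Partners LP.
By parent–child attribution (R2), Jonas Horvat is treated as owning Owen Horvat's 12% interest in Fairlane Foods Inc.
Chain via Summit Capital LLC → Harbor Pharma AG (R1): 16% × 11% × 17% = 0.2992% of Fairlane Foods Inc.
Chain via Ashford Trust → Clearview Manufacturing Inc. (R1): 75% × 49% × 18% = 6.615% of Fairlane Foods Inc.
Chain via Beacon Partners LP → Highfield Shipping BV (R1): 51% × 69% × 39% = 13.7241% of Fairlane Foods Inc.
Direct interest in Fairlane Foods Inc: 12%.
Aggregating (R3): 0.2992% + 6.615% + 13.7241% + 12% = 32.6383%.

32.6383%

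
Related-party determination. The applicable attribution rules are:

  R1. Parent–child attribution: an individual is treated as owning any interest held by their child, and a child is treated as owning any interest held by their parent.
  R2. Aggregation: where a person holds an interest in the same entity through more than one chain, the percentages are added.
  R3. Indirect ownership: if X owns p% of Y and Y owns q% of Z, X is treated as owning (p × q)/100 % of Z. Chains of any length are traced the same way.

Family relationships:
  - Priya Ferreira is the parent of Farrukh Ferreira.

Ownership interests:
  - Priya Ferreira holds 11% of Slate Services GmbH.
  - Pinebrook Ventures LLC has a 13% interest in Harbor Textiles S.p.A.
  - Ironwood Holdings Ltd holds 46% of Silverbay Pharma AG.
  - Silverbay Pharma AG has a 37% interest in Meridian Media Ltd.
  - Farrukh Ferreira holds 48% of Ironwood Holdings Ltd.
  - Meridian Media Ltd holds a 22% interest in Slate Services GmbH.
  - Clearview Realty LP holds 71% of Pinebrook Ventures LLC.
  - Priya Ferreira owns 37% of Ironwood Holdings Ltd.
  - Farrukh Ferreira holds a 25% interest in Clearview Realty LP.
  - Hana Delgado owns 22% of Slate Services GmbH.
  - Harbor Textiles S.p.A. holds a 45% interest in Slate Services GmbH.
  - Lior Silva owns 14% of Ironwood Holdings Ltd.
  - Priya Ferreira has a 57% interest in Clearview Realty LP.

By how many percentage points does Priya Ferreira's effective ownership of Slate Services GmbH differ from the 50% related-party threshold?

32.41139

By parent–child attribution (R1), Priya Ferreira is treated as also owning Farrukh Ferreira's interest in Ironwood Holdings Ltd, giving 37% + 48% = 85%.
By parent–child attribution (R1), Priya Ferreira is treated as also owning Farrukh Ferreira's interest in Clearview Realty LP, giving 57% + 25% = 82%.
Chain via Ironwood Holdings Ltd → Silverbay Pharma AG → Meridian Media Ltd (R3): 85% × 46% × 37% × 22% = 3.18274% of Slate Services GmbH.
Chain via Clearview Realty LP → Pinebrook Ventures LLC → Harbor Textiles S.p.A. (R3): 82% × 71% × 13% × 45% = 3.40587% of Slate Services GmbH.
Direct interest in Slate Services GmbH: 11%.
Aggregating (R2): 3.18274% + 3.40587% + 11% = 17.58861%.
17.58861% falls short of the 50% threshold by 32.41139 percentage points.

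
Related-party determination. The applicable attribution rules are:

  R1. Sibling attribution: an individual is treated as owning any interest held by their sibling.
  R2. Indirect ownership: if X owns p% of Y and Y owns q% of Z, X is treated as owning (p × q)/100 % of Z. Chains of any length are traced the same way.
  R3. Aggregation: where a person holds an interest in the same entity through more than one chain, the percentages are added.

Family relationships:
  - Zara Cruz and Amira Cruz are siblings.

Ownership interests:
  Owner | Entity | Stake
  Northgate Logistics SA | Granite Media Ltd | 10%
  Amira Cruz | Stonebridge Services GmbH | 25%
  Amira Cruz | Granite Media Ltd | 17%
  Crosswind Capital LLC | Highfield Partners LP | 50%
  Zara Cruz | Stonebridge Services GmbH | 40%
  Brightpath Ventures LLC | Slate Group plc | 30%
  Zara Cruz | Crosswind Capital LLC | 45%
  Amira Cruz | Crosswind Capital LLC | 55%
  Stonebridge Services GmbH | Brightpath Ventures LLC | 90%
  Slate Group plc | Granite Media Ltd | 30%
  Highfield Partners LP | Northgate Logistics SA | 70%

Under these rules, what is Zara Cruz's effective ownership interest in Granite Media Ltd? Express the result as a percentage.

25.765%

By sibling attribution (R1), Zara Cruz is treated as also owning Amira Cruz's interest in Crosswind Capital LLC, giving 45% + 55% = 100%.
By sibling attribution (R1), Zara Cruz is treated as also owning Amira Cruz's interest in Stonebridge Services GmbH, giving 40% + 25% = 65%.
By sibling attribution (R1), Zara Cruz is treated as owning Amira Cruz's 17% interest in Granite Media Ltd.
Chain via Crosswind Capital LLC → Highfield Partners LP → Northgate Logistics SA (R2): 100% × 50% × 70% × 10% = 3.5% of Granite Media Ltd.
Chain via Stonebridge Services GmbH → Brightpath Ventures LLC → Slate Group plc (R2): 65% × 90% × 30% × 30% = 5.265% of Granite Media Ltd.
Direct interest in Granite Media Ltd: 17%.
Aggregating (R3): 3.5% + 5.265% + 17% = 25.765%.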